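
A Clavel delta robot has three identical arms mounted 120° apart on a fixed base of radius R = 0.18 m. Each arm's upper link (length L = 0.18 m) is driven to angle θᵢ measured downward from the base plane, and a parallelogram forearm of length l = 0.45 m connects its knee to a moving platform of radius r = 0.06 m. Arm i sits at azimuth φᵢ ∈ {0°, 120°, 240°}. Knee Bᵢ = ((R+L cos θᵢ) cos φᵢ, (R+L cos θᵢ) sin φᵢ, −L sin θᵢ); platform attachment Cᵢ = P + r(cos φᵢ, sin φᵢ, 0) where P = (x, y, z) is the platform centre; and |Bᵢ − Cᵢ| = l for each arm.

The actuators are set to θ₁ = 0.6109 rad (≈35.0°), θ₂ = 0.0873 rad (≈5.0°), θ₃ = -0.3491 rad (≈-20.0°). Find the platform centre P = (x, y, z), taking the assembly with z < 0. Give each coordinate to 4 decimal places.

O1 = (0.2674·cos0.0°, 0.2674·sin0.0°, -0.1032) = (0.2674, 0.0000, -0.1032)
φ2=120.0°: virtual centre (-0.1497, 0.2592, -0.0157), radius l
arm 3 at φ=240.0°: (R−r)+L cos θ3 = 0.2891;  O3 = (-0.1446, -0.2504, 0.0616)
eliminate P² terms by subtracting sphere 1 from 2 and 3
[-0.8342 0.5184 0.1751]·P = 0.0076;  [-0.8240 -0.5008 0.3296]·P = 0.0052
Cramer: x(z) = -0.0077+0.3060z;  y(z) = 0.0023+0.1547z
sphere 1 gives Az²+Bz+C=0 with A=1.1176, B=0.0388, C=-0.1161;  B²−4AC=0.5206;  roots -0.3402, 0.3054;  negative root z = -0.3402
x = -0.1118, y = -0.0503

(-0.1118, -0.0503, -0.3402)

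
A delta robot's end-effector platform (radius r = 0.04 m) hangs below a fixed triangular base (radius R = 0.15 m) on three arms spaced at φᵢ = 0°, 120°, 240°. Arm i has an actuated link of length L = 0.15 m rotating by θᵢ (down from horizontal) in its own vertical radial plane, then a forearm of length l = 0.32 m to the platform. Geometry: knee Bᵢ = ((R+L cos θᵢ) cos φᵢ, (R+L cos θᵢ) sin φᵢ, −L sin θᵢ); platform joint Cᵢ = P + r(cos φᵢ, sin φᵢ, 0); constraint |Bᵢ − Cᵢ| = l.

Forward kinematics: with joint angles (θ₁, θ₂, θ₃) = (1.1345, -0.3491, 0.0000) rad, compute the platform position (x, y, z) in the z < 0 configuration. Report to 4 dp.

arm 1 at φ=0.0°: ρ1 = 0.1734;  S1 = (0.1734, 0.0000, -0.1359)
arm 2 at φ=120.0°: ρ2 = 0.2510;  S2 = (-0.1255, 0.2173, 0.0513)
arm 3 at φ=240.0°: ρ3 = 0.2600;  S3 = (-0.1300, -0.2252, 0.0000)
|S₂|²−|S₁|² = 0.0171;  |S₃|²−|S₁|² = 0.0191
[-0.5977 0.4347 0.3745]·P = 0.0171;  [-0.6068 -0.4503 0.2719]·P = 0.0191
Cramer: x(z) = -0.0300+0.5382z;  y(z) = -0.0019-0.1215z
sphere 1 gives Az²+Bz+C=0 with A=1.3045, B=0.0535, C=-0.0426;  B²−4AC=0.2249;  roots -0.2023, 0.1613;  negative root z = -0.2023
x = -0.1388, y = 0.0226

(-0.1388, 0.0226, -0.2023)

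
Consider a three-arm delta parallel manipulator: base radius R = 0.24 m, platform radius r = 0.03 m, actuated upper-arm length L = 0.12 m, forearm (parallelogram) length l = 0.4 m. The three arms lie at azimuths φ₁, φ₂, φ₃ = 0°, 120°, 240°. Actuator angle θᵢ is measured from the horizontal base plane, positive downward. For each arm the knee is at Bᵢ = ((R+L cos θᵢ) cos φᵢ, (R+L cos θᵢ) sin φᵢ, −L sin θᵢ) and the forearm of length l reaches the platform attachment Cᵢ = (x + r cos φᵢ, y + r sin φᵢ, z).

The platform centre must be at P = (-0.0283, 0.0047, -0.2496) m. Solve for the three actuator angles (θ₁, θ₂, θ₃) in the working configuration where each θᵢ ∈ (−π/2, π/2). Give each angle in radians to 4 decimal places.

θ₁ = 0.4367, θ₂ = 0.0000, θ₃ = 0.0867

φ1=0.0° → target in arm frame (-0.0283, 0.0047)
  A=0.2383, B=-0.2496, C=(l²−L²−A²−y'²−z²)/(2L)=0.1104
  √(A²+B²)=0.3451;  θ1 = -0.8086+1.2452 ≈ 0.4367
arm 2 (φ=120.0°): x'=0.0182, y'=0.0222
  A cos θ + B sin θ = C:  0.1918·cos θ + -0.2496·sin θ = 0.1918
  θ2 = atan2(B,A) + arccos(C/0.3148) = 0.0000
φ3=240.0° → target in arm frame (0.0101, -0.0269)
  e−x'=0.1999;  (l²−L²−(e−x')²−y'²−z²)/2L = 0.1775
  γ=atan2(-0.2496,0.1999)=-0.8955;  ψ=arccos(0.5552)=0.9822;  θ3=γ+ψ≈0.0867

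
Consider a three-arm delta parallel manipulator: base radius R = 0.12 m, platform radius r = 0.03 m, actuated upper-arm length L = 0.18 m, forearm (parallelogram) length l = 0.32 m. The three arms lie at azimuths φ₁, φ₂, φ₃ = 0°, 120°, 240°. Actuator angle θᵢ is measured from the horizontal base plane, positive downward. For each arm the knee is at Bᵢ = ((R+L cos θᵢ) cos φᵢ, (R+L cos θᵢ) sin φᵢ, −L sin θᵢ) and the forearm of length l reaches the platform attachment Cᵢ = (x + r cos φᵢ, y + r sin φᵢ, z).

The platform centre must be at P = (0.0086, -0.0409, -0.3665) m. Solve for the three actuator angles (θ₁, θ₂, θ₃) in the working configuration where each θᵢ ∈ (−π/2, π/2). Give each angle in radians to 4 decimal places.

arm 1 (φ=0.0°): x'=0.0086, y'=-0.0409
  A=0.0814, B=-0.3665, C=(l²−L²−A²−y'²−z²)/(2L)=-0.2017
  √(A²+B²)=0.3754;  θ1 = -1.3522+2.1380 ≈ 0.7858
rotate P by −φ2: (-0.0397, 0.0130, -0.3665)
  e−x'=0.1297;  (l²−L²−(e−x')²−y'²−z²)/2L = -0.2259
  θ2 = atan2(B,A) + arccos(C/0.3888) = 0.9602
arm 3 (φ=240.0°): x'=0.0311, y'=0.0279
  A cos θ + B sin θ = C:  0.0589·cos θ + -0.3665·sin θ = -0.1905
  γ=atan2(-0.3665,0.0589)=-1.4115;  ψ=arccos(-0.5131)=2.1096;  θ3=γ+ψ≈0.6981

θ₁ = 0.7858, θ₂ = 0.9602, θ₃ = 0.6981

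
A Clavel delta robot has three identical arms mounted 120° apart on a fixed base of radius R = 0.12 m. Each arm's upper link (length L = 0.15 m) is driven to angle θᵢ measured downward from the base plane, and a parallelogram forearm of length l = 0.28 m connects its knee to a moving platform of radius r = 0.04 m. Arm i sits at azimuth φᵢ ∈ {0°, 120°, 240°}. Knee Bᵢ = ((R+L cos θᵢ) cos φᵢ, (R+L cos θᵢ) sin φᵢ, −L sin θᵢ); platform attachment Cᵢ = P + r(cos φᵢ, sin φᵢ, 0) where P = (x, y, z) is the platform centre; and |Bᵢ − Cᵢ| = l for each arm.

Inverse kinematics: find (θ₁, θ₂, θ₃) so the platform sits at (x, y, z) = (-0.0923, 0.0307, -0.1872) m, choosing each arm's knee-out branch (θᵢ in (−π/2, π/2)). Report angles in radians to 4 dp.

θ₁ = 0.8724, θ₂ = -0.2617, θ₃ = 0.1742

arm 1 (φ=0.0°): x'=-0.0923, y'=0.0307
  A=0.1723, B=-0.1872, C=(l²−L²−A²−y'²−z²)/(2L)=-0.0326
  θ1 = atan2(B,A) + arccos(C/0.2544) = 0.8724
arm 2 (φ=120.0°): x'=0.0727, y'=0.0646
  e−x'=0.0073;  (l²−L²−(e−x')²−y'²−z²)/2L = 0.0554
  θ2 = atan2(B,A) + arccos(C/0.1873) = -0.2617
φ3=240.0° → target in arm frame (0.0196, -0.0953)
  A cos θ + B sin θ = C:  0.0604·cos θ + -0.1872·sin θ = 0.0271
  θ3 = atan2(B,A) + arccos(C/0.1967) = 0.1742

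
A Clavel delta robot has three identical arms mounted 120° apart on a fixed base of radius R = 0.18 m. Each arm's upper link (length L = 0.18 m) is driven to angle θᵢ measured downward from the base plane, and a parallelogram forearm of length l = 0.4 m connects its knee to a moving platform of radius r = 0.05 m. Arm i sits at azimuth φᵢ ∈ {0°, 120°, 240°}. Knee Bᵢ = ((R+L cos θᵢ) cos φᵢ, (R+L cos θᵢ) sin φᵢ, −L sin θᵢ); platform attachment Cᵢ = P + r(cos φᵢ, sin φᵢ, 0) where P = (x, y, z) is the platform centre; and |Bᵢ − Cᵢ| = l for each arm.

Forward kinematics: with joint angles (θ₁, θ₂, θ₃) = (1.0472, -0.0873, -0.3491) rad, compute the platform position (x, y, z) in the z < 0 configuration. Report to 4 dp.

(-0.1656, -0.0217, -0.2600)

centre 1 = (0.2200·cos0.0°, 0.2200·sin0.0°, -0.1559) = (0.2200, 0.0000, -0.1559)
φ2=120.0°: virtual centre (-0.1547, 0.2679, 0.0157), radius l
arm 3 at φ=240.0°: ρ3 = 0.2991;  centre 3 = (-0.1496, -0.2591, 0.0616)
subtract pairs → two planes through P
linear system: -0.7493x+0.5357y = 0.0232−0.3432z; -0.7391x+-0.5181y = 0.0206−0.4349z
Cramer: x(z) = -0.0294+0.5238z;  y(z) = 0.0022+0.0921z
quadratic in z: (1.2829)z²+(0.0509)z+(-0.0735)=0, √Δ=0.6162 → z ∈ {-0.2600, 0.2203}; z = -0.2600 (taking z<0)
x = -0.1656, y = -0.0217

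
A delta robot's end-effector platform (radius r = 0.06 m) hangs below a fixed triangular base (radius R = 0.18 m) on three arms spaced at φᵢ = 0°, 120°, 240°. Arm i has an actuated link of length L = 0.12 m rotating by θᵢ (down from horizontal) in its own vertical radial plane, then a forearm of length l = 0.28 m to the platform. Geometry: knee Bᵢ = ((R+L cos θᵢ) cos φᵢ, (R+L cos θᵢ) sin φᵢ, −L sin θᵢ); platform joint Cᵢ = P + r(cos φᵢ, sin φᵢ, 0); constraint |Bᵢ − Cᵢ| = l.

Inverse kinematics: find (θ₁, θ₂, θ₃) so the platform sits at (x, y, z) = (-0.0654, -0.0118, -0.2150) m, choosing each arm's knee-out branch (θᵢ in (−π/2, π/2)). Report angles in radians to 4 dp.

θ₁ = 0.9598, θ₂ = 0.3489, θ₃ = 0.1745

φ1=0.0° → target in arm frame (-0.0654, -0.0118)
  A cos θ + B sin θ = C:  0.1854·cos θ + -0.2150·sin θ = -0.0697
  γ=atan2(-0.2150,0.1854)=-0.8592;  ψ=arccos(-0.2456)=1.8190;  θ1=γ+ψ≈0.9598
φ2=120.0° → target in arm frame (0.0225, 0.0625)
  A cos θ + B sin θ = C:  0.0975·cos θ + -0.2150·sin θ = 0.0181
  γ=atan2(-0.2150,0.0975)=-1.1450;  ψ=arccos(0.0768)=1.4939;  θ2=γ+ψ≈0.3489
rotate P by −φ3: (0.0429, -0.0507, -0.2150)
  A=0.0771, B=-0.2150, C=(l²−L²−A²−y'²−z²)/(2L)=0.0386
  √(A²+B²)=0.2284;  θ3 = -1.2266+1.4011 ≈ 0.1745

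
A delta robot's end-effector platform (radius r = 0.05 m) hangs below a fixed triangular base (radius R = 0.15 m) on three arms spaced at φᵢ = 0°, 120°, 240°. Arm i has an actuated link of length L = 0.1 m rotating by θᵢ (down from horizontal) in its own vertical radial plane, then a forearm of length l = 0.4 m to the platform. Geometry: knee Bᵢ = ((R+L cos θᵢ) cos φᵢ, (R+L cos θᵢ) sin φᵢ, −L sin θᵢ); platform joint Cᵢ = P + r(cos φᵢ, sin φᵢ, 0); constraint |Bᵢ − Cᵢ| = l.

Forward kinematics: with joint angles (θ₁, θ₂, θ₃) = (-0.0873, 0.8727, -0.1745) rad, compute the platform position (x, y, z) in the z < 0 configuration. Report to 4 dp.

(0.0580, -0.1177, -0.3464)

O1 = (0.1996·cos0.0°, 0.1996·sin0.0°, 0.0087) = (0.1996, 0.0000, 0.0087)
arm 2 at φ=120.0°: e+L cos θ2 = 0.1643;  O2 = (-0.0821, 0.1423, -0.0766)
O3 = (0.1985·cos240.0°, 0.1985·sin240.0°, 0.0174) = (-0.0992, -0.1719, 0.0174)
eliminate P² terms by subtracting sphere 1 from 2 and 3
plane₁₂: -0.5635x+0.2845y+-0.1707z = -0.0071
Cramer: x(z) = 0.0069-0.1477z;  y(z) = -0.0113+0.3072z
into |P−O₁|² = l²: 1.1162z² + 0.0326z + -0.1226 = 0;  Δ = 0.5486;  z = -0.3464 or 0.3172 → z<0 root = -0.3464
x = 0.0580, y = -0.1177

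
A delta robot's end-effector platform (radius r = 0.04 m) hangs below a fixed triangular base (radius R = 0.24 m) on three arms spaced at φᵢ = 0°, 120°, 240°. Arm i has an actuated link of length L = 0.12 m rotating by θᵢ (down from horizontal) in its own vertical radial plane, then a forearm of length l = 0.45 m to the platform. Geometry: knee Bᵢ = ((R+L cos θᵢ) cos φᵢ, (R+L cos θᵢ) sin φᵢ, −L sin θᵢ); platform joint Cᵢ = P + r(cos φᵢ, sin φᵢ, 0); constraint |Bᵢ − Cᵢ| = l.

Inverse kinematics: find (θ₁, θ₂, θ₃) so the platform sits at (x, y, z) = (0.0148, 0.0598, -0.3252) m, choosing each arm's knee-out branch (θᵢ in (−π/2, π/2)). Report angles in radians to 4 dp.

θ₁ = -0.0003, θ₂ = -0.2623, θ₃ = 0.5233

φ1=0.0° → target in arm frame (0.0148, 0.0598)
  e−x'=0.1852;  (l²−L²−(e−x')²−y'²−z²)/2L = 0.1853
  θ1 = atan2(B,A) + arccos(C/0.3742) = -0.0003
rotate P by −φ2: (0.0444, -0.0427, -0.3252)
  A=0.1556, B=-0.3252, C=(l²−L²−A²−y'²−z²)/(2L)=0.2346
  γ=atan2(-0.3252,0.1556)=-1.1245;  ψ=arccos(0.6508)=0.8622;  θ2=γ+ψ≈-0.2623
φ3=240.0° → target in arm frame (-0.0592, -0.0171)
  A=0.2592, B=-0.3252, C=(l²−L²−A²−y'²−z²)/(2L)=0.0620
  θ3 = atan2(B,A) + arccos(C/0.4159) = 0.5233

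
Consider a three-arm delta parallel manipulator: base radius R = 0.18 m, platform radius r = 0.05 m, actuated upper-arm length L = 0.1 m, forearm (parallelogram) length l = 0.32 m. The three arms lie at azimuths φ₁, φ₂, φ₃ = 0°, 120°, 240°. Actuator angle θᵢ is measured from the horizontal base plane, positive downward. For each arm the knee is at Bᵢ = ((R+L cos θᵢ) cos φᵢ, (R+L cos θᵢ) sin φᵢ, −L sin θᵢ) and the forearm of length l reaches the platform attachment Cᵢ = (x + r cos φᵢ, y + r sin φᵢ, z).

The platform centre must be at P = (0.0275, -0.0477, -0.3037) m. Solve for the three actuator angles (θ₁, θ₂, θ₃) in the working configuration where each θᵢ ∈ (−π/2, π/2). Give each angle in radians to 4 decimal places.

rotate P by −φ1: (0.0275, -0.0477, -0.3037)
  e−x'=0.1025;  (l²−L²−(e−x')²−y'²−z²)/2L = -0.0631
  θ1 = atan2(B,A) + arccos(C/0.3205) = 0.5236
rotate P by −φ2: (-0.0551, 0.0000, -0.3037)
  A=0.1851, B=-0.3037, C=(l²−L²−A²−y'²−z²)/(2L)=-0.1704
  √(A²+B²)=0.3556;  θ2 = -1.0235+2.0705 ≈ 1.0469
arm 3 (φ=240.0°): x'=0.0276, y'=0.0477
  e−x'=0.1024;  (l²−L²−(e−x')²−y'²−z²)/2L = -0.0630
  √(A²+B²)=0.3205;  θ3 = -1.2455+1.7686 ≈ 0.5232

θ₁ = 0.5236, θ₂ = 1.0469, θ₃ = 0.5232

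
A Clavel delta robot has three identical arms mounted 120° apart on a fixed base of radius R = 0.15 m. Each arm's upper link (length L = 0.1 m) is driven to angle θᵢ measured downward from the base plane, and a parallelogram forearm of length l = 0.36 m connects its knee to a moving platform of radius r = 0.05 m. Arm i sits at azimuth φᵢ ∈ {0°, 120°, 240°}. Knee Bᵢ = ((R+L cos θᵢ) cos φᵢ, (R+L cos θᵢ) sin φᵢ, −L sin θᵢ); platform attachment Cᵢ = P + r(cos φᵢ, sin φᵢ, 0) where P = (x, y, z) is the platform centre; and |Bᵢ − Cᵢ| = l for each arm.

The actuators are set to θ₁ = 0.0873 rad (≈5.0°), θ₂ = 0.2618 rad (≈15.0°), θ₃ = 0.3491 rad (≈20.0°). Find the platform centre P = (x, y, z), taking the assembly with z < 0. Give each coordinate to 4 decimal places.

(0.0247, 0.0088, -0.3232)

φ1=0.0°: virtual centre (0.1996, 0.0000, -0.0087), radius l
centre 2 = (0.1966·cos120.0°, 0.1966·sin120.0°, -0.0259) = (-0.0983, 0.1703, -0.0259)
centre 3 = (0.1940·cos240.0°, 0.1940·sin240.0°, -0.0342) = (-0.0970, -0.1680, -0.0342)
subtract pairs → two planes through P
[-0.5958 0.3405 -0.0343]·P = -0.0006;  [-0.5932 -0.3360 -0.0510]·P = -0.0011
Cramer: x(z) = 0.0015-0.0718z;  y(z) = 0.0008-0.0249z
sphere 1 gives Az²+Bz+C=0 with A=1.0058, B=0.0459, C=-0.0903;  B²−4AC=0.3652;  roots -0.3232, 0.2776;  negative root z = -0.3232
x = 0.0247, y = 0.0088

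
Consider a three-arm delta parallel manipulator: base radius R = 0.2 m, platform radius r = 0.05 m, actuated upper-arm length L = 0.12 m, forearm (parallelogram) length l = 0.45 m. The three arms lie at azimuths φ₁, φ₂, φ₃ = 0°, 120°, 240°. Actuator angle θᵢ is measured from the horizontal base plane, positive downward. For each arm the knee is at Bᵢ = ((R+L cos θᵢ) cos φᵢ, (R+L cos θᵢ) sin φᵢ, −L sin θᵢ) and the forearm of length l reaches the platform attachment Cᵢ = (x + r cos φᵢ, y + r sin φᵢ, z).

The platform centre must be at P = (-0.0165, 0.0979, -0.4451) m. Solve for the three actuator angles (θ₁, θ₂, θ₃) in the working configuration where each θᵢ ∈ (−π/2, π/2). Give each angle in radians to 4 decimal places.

arm 1 (φ=0.0°): x'=-0.0165, y'=0.0979
  A=0.1665, B=-0.4451, C=(l²−L²−A²−y'²−z²)/(2L)=-0.1972
  √(A²+B²)=0.4752;  θ1 = -1.2128+1.9986 ≈ 0.7858
arm 2 (φ=120.0°): x'=0.0930, y'=-0.0347
  A cos θ + B sin θ = C:  0.0570·cos θ + -0.4451·sin θ = -0.0603
  √(A²+B²)=0.4487;  θ2 = -1.4435+1.7055 ≈ 0.2620
arm 3 (φ=240.0°): x'=-0.0765, y'=-0.0632
  A cos θ + B sin θ = C:  0.2265·cos θ + -0.4451·sin θ = -0.2722
  θ3 = atan2(B,A) + arccos(C/0.4994) = 1.0472

θ₁ = 0.7858, θ₂ = 0.2620, θ₃ = 1.0472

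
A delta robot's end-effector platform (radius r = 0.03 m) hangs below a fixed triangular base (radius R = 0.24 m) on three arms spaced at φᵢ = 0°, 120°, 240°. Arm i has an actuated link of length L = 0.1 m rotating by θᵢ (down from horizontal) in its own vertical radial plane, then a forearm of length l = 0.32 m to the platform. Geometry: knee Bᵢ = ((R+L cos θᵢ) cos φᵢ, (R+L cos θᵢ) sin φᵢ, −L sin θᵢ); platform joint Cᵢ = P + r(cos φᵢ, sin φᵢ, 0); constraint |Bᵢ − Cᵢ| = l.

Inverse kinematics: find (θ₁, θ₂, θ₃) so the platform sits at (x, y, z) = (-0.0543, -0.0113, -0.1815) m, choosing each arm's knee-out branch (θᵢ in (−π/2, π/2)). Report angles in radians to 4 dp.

rotate P by −φ1: (-0.0543, -0.0113, -0.1815)
  A=0.2643, B=-0.1815, C=(l²−L²−A²−y'²−z²)/(2L)=-0.0526
  √(A²+B²)=0.3206;  θ1 = -0.6018+1.7357 ≈ 1.1339
arm 2 (φ=120.0°): x'=0.0174, y'=0.0527
  e−x'=0.1926;  (l²−L²−(e−x')²−y'²−z²)/2L = 0.0979
  √(A²+B²)=0.2647;  θ2 = -0.7556+1.1920 ≈ 0.4364
arm 3 (φ=240.0°): x'=0.0369, y'=-0.0414
  A cos θ + B sin θ = C:  0.1731·cos θ + -0.1815·sin θ = 0.1390
  √(A²+B²)=0.2508;  θ3 = -0.8092+0.9835 ≈ 0.1743

θ₁ = 1.1339, θ₂ = 0.4364, θ₃ = 0.1743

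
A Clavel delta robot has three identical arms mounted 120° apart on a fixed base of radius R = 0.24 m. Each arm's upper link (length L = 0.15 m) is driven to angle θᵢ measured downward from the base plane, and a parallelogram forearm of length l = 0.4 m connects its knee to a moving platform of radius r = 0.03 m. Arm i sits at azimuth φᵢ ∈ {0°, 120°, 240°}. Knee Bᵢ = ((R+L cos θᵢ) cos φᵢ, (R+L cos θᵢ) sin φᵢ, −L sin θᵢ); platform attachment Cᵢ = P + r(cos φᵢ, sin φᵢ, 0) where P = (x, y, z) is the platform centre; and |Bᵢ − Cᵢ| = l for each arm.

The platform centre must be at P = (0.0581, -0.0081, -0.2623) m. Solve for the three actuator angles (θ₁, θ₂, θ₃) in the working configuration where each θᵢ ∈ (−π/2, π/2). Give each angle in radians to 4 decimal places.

arm 1 (φ=0.0°): x'=0.0581, y'=-0.0081
  A=0.1519, B=-0.2623, C=(l²−L²−A²−y'²−z²)/(2L)=0.1519
  γ=atan2(-0.2623,0.1519)=-1.0459;  ψ=arccos(0.5010)=1.0460;  θ1=γ+ψ≈0.0001
φ2=120.0° → target in arm frame (-0.0361, -0.0463)
  A cos θ + B sin θ = C:  0.2461·cos θ + -0.2623·sin θ = 0.0200
  θ2 = atan2(B,A) + arccos(C/0.3597) = 0.6977
φ3=240.0° → target in arm frame (-0.0220, 0.0544)
  e−x'=0.2320;  (l²−L²−(e−x')²−y'²−z²)/2L = 0.0397
  √(A²+B²)=0.3502;  θ3 = -0.8465+1.4573 ≈ 0.6107

θ₁ = 0.0001, θ₂ = 0.6977, θ₃ = 0.6107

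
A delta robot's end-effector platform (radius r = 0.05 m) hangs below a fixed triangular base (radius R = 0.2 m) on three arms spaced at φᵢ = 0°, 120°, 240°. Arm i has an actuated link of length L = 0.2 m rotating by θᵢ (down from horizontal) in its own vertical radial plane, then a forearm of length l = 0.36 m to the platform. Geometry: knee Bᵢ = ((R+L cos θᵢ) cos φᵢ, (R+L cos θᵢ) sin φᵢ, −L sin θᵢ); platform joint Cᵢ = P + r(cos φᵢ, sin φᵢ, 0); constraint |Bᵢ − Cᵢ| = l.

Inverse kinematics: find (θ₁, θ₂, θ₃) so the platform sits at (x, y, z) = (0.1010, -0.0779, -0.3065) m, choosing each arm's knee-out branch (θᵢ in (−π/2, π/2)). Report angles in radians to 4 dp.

arm 1 (φ=0.0°): x'=0.1010, y'=-0.0779
  A cos θ + B sin θ = C:  0.0490·cos θ + -0.3065·sin θ = -0.0320
  θ1 = atan2(B,A) + arccos(C/0.3104) = 0.2619
rotate P by −φ2: (-0.1180, -0.0485, -0.3065)
  e−x'=0.2680;  (l²−L²−(e−x')²−y'²−z²)/2L = -0.1963
  γ=atan2(-0.3065,0.2680)=-0.8524;  ψ=arccos(-0.4820)=2.0738;  θ2=γ+ψ≈1.2214
arm 3 (φ=240.0°): x'=0.0170, y'=0.1264
  A=0.1330, B=-0.3065, C=(l²−L²−A²−y'²−z²)/(2L)=-0.0951
  θ3 = atan2(B,A) + arccos(C/0.3341) = 0.6980

θ₁ = 0.2619, θ₂ = 1.2214, θ₃ = 0.6980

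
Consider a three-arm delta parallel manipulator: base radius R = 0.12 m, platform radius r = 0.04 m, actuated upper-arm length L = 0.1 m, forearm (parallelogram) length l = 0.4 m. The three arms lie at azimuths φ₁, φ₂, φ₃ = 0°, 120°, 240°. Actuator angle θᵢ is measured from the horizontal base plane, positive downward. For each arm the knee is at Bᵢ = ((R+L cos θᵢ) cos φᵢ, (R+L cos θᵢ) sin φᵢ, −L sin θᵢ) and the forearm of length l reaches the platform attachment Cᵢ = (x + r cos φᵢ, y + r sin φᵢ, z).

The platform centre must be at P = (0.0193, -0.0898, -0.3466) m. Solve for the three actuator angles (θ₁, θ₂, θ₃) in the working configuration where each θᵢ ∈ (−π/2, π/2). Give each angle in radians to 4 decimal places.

θ₁ = -0.0870, θ₂ = 0.4364, θ₃ = -0.3489

φ1=0.0° → target in arm frame (0.0193, -0.0898)
  e−x'=0.0607;  (l²−L²−(e−x')²−y'²−z²)/2L = 0.0906
  γ=atan2(-0.3466,0.0607)=-1.3974;  ψ=arccos(0.2575)=1.3104;  θ1=γ+ψ≈-0.0870
arm 2 (φ=120.0°): x'=-0.0874, y'=0.0282
  e−x'=0.1674;  (l²−L²−(e−x')²−y'²−z²)/2L = 0.0052
  θ2 = atan2(B,A) + arccos(C/0.3849) = 0.4364
arm 3 (φ=240.0°): x'=0.0681, y'=0.0616
  A=0.0119, B=-0.3466, C=(l²−L²−A²−y'²−z²)/(2L)=0.1297
  √(A²+B²)=0.3468;  θ3 = -1.5365+1.1876 ≈ -0.3489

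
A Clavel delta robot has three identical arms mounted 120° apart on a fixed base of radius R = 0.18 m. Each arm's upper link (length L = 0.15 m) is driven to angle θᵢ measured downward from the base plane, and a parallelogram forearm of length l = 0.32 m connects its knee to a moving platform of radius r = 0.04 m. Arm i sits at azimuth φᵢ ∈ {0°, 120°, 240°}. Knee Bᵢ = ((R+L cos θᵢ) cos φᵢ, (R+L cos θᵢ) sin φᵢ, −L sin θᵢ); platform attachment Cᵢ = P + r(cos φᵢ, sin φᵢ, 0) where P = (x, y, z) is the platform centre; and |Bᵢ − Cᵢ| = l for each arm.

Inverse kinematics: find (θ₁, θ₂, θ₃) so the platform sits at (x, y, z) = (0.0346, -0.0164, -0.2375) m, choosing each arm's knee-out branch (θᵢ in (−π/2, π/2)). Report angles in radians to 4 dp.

φ1=0.0° → target in arm frame (0.0346, -0.0164)
  A cos θ + B sin θ = C:  0.1054·cos θ + -0.2375·sin θ = 0.0404
  √(A²+B²)=0.2598;  θ1 = -1.1531+1.4147 ≈ 0.2616
φ2=120.0° → target in arm frame (-0.0315, -0.0218)
  A cos θ + B sin θ = C:  0.1715·cos θ + -0.2375·sin θ = -0.0213
  γ=atan2(-0.2375,0.1715)=-0.9454;  ψ=arccos(-0.0727)=1.6436;  θ2=γ+ψ≈0.6982
rotate P by −φ3: (-0.0031, 0.0382, -0.2375)
  e−x'=0.1431;  (l²−L²−(e−x')²−y'²−z²)/2L = 0.0052
  θ3 = atan2(B,A) + arccos(C/0.2773) = 0.5235

θ₁ = 0.2616, θ₂ = 0.6982, θ₃ = 0.5235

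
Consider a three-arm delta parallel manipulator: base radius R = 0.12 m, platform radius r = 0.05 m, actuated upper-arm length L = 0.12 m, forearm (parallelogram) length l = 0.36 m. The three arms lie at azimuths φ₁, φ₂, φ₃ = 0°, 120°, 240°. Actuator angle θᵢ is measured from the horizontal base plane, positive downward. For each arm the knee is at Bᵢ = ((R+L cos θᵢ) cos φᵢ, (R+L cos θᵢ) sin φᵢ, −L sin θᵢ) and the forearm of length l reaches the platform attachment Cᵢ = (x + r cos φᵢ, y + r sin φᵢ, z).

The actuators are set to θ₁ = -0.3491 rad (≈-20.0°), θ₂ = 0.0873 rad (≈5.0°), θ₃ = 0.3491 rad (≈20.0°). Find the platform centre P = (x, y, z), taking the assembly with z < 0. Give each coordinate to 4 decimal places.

(0.0722, 0.0307, -0.3002)

arm 1 at φ=0.0°: ρ1 = 0.1828;  O1 = (0.1828, 0.0000, 0.0410)
O2 = (0.1895·cos120.0°, 0.1895·sin120.0°, -0.0105) = (-0.0948, 0.1641, -0.0105)
φ3=240.0°: virtual centre (-0.0914, -0.1583, -0.0410), radius l
|O₂|²−|O₁|² = 0.0009;  |O₃|²−|O₁|² = 0.0000
plane₁₂: -0.5551x+0.3283y+-0.1030z = 0.0009
det = 0.3557;  x = -0.0008+-0.2432z,  y = 0.0015+-0.0974z
into |P−O₁|² = l²: 1.0686z² + 0.0069z + -0.0942 = 0;  Δ = 0.4027;  z = -0.3002 or 0.2937 → z<0 root = -0.3002
x = 0.0722, y = 0.0307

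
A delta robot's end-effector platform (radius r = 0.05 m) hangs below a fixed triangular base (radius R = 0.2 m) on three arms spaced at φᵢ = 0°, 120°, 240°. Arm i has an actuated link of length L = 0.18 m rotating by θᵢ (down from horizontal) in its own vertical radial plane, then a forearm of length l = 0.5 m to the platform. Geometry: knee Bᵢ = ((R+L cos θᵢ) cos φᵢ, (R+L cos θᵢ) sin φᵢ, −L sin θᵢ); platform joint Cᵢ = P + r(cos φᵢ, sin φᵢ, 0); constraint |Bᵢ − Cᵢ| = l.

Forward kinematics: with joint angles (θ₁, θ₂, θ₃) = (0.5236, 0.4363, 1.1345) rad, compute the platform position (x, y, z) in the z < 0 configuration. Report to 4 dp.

(0.0571, 0.1274, -0.5046)

arm 1 at φ=0.0°: e+L cos θ1 = 0.3059;  O1 = (0.3059, 0.0000, -0.0900)
O2 = (0.3131·cos120.0°, 0.3131·sin120.0°, -0.0761) = (-0.1566, 0.2712, -0.0761)
φ3=240.0°: virtual centre (-0.1130, -0.1958, -0.1631), radius l
eliminate P² terms by subtracting sphere 1 from 2 and 3
linear system: -0.9249x+0.5424y = 0.0022−0.0279z; -0.8378x+-0.3916y = -0.0239−-0.1463z
Cramer: x(z) = 0.0149-0.0838z;  y(z) = 0.0294-0.1943z
sphere 1 gives Az²+Bz+C=0 with A=1.0448, B=0.2174, C=-0.1563;  B²−4AC=0.7006;  roots -0.5046, 0.2966;  negative root z = -0.5046
x = 0.0571, y = 0.1274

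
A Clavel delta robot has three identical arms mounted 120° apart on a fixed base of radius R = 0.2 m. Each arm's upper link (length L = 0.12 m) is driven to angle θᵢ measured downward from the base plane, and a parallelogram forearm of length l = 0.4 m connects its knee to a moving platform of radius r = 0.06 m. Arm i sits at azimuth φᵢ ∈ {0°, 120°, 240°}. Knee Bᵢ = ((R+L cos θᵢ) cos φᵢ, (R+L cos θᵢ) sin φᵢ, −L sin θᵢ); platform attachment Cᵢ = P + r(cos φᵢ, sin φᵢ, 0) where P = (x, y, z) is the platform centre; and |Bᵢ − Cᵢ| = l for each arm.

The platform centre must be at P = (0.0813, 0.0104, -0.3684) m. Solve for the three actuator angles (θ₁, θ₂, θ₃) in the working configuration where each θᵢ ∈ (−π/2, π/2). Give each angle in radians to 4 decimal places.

φ1=0.0° → target in arm frame (0.0813, 0.0104)
  e−x'=0.0587;  (l²−L²−(e−x')²−y'²−z²)/2L = 0.0264
  √(A²+B²)=0.3730;  θ1 = -1.4128+1.5001 ≈ 0.0873
arm 2 (φ=120.0°): x'=-0.0316, y'=-0.0756
  A=0.1716, B=-0.3684, C=(l²−L²−A²−y'²−z²)/(2L)=-0.1054
  √(A²+B²)=0.4064;  θ2 = -1.1348+1.8331 ≈ 0.6984
φ3=240.0° → target in arm frame (-0.0497, 0.0652)
  A cos θ + B sin θ = C:  0.1897·cos θ + -0.3684·sin θ = -0.1264
  θ3 = atan2(B,A) + arccos(C/0.4144) = 0.7855

θ₁ = 0.0873, θ₂ = 0.6984, θ₃ = 0.7855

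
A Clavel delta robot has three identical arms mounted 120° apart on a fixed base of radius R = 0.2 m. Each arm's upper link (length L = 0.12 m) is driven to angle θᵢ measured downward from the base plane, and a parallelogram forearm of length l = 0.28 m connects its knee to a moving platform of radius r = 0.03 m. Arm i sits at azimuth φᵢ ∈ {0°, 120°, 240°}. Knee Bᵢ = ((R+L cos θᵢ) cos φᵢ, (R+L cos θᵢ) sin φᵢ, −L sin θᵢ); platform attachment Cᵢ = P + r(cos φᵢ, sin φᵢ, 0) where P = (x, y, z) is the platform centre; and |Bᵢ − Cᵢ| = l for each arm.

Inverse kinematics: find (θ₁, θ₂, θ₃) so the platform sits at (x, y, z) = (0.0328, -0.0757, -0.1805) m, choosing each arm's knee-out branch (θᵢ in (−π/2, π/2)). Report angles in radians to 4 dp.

θ₁ = 0.5234, θ₂ = 1.3961, θ₃ = 0.3493

φ1=0.0° → target in arm frame (0.0328, -0.0757)
  A cos θ + B sin θ = C:  0.1372·cos θ + -0.1805·sin θ = 0.0286
  θ1 = atan2(B,A) + arccos(C/0.2267) = 0.5234
φ2=120.0° → target in arm frame (-0.0820, 0.0094)
  A=0.2520, B=-0.1805, C=(l²−L²−A²−y'²−z²)/(2L)=-0.1340
  √(A²+B²)=0.3099;  θ2 = -0.6216+2.0178 ≈ 1.3961
rotate P by −φ3: (0.0492, 0.0663, -0.1805)
  e−x'=0.1208;  (l²−L²−(e−x')²−y'²−z²)/2L = 0.0518
  γ=atan2(-0.1805,0.1208)=-0.9808;  ψ=arccos(0.2384)=1.3301;  θ3=γ+ψ≈0.3493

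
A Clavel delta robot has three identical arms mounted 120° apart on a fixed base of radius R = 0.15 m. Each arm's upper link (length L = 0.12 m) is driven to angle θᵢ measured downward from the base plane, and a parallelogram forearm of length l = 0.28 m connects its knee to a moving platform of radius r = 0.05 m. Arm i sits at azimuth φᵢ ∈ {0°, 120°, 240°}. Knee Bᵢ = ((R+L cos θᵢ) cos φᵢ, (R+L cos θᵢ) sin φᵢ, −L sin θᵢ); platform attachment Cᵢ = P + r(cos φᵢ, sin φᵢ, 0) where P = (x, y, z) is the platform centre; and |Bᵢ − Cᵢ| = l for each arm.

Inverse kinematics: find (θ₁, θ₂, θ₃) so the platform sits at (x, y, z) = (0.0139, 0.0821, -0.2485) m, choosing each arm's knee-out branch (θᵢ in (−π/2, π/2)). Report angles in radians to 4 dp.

rotate P by −φ1: (0.0139, 0.0821, -0.2485)
  A cos θ + B sin θ = C:  0.0861·cos θ + -0.2485·sin θ = -0.0496
  θ1 = atan2(B,A) + arccos(C/0.2630) = 0.5233
φ2=120.0° → target in arm frame (0.0642, -0.0531)
  A=0.0358, B=-0.2485, C=(l²−L²−A²−y'²−z²)/(2L)=-0.0077
  γ=atan2(-0.2485,0.0358)=-1.4275;  ψ=arccos(-0.0308)=1.6016;  θ2=γ+ψ≈0.1741
arm 3 (φ=240.0°): x'=-0.0781, y'=-0.0290
  A=0.1781, B=-0.2485, C=(l²−L²−A²−y'²−z²)/(2L)=-0.1262
  √(A²+B²)=0.3057;  θ3 = -0.9491+1.9965 ≈ 1.0474

θ₁ = 0.5233, θ₂ = 0.1741, θ₃ = 1.0474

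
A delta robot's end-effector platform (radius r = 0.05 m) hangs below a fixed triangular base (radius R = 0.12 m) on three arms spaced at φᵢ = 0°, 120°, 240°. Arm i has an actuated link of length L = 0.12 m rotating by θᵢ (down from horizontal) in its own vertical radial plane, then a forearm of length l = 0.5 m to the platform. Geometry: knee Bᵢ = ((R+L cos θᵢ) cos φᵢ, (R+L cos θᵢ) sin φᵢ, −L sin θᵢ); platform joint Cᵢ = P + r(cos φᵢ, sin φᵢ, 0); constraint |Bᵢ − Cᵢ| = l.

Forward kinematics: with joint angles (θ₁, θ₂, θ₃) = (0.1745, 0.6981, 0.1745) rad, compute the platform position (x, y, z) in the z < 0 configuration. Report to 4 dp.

φ1=0.0°: virtual centre (0.1882, 0.0000, -0.0208), radius l
arm 2 at φ=120.0°: ρ2 = 0.1619;  S2 = (-0.0810, 0.1402, -0.0771)
φ3=240.0°: virtual centre (-0.0941, -0.1630, -0.0208), radius l
|S₂|²−|S₁|² = -0.0037;  |S₃|²−|S₁|² = 0.0000
linear system: -0.5383x+0.2805y = -0.0037−-0.1126z; -0.5645x+-0.3259y = 0.0000−0.0000z
det = 0.3338;  x = 0.0036+-0.1099z,  y = -0.0062+0.1904z
sphere 1 gives Az²+Bz+C=0 with A=1.0484, B=0.0799, C=-0.2155;  B²−4AC=0.9099;  roots -0.4930, 0.4168;  negative root z = -0.4930
x = 0.0578, y = -0.1001

(0.0578, -0.1001, -0.4930)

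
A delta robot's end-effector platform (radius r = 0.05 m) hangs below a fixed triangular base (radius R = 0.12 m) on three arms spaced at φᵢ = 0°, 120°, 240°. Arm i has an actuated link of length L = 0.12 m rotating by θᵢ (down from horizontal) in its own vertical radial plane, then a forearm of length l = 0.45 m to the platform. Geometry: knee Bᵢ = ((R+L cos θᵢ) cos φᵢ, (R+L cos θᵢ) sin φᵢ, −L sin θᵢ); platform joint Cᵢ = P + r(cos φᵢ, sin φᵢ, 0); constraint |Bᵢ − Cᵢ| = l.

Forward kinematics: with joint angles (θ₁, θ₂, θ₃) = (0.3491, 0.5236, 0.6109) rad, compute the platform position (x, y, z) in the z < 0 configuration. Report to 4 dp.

φ1=0.0°: virtual centre (0.1828, 0.0000, -0.0410), radius l
centre 2 = (0.1739·cos120.0°, 0.1739·sin120.0°, -0.0600) = (-0.0870, 0.1506, -0.0600)
arm 3 at φ=240.0°: (R−r)+L cos θ3 = 0.1683;  centre 3 = (-0.0841, -0.1457, -0.0688)
subtract pairs → two planes through P
linear system: -0.5394x+0.3012y = -0.0012−-0.0379z; -0.5338x+-0.2915y = -0.0020−-0.0556z
Cramer: x(z) = 0.0031-0.0874z;  y(z) = 0.0014-0.0306z
quadratic in z: (1.0086)z²+(0.1134)z+(-0.1685)=0, √Δ=0.8323 → z ∈ {-0.4688, 0.3564}; z = -0.4688 (taking z<0)
x = 0.0440, y = 0.0157

(0.0440, 0.0157, -0.4688)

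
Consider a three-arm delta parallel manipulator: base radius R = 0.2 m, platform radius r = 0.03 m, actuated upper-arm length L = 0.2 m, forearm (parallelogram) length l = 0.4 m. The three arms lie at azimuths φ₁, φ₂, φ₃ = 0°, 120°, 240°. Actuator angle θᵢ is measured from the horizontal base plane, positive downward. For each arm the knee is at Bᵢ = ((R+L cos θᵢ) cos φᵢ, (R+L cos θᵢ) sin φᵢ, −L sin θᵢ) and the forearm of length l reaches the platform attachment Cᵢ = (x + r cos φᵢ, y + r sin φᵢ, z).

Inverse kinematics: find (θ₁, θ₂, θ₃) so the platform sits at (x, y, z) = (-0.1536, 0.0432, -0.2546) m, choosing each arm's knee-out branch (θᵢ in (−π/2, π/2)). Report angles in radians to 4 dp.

θ₁ = 1.2216, θ₂ = -0.1744, θ₃ = 0.3495

arm 1 (φ=0.0°): x'=-0.1536, y'=0.0432
  A cos θ + B sin θ = C:  0.3236·cos θ + -0.2546·sin θ = -0.1285
  θ1 = atan2(B,A) + arccos(C/0.4118) = 1.2216
arm 2 (φ=120.0°): x'=0.1142, y'=0.1114
  A cos θ + B sin θ = C:  0.0558·cos θ + -0.2546·sin θ = 0.0991
  θ2 = atan2(B,A) + arccos(C/0.2606) = -0.1744
φ3=240.0° → target in arm frame (0.0394, -0.1546)
  e−x'=0.1306;  (l²−L²−(e−x')²−y'²−z²)/2L = 0.0355
  γ=atan2(-0.2546,0.1306)=-1.0968;  ψ=arccos(0.1242)=1.4463;  θ3=γ+ψ≈0.3495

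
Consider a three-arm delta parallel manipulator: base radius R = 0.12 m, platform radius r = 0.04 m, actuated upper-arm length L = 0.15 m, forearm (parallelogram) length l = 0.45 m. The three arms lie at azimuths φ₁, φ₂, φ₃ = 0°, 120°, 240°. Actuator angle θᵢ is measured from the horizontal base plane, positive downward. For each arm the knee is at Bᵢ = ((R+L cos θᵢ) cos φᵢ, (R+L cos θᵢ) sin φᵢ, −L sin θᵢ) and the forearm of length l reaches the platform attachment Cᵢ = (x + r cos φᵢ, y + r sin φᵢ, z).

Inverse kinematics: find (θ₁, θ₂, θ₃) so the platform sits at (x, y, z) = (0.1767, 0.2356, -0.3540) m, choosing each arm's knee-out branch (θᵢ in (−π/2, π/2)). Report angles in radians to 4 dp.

rotate P by −φ1: (0.1767, 0.2356, -0.3540)
  A cos θ + B sin θ = C:  -0.0967·cos θ + -0.3540·sin θ = -0.0339
  √(A²+B²)=0.3670;  θ1 = -1.8375+1.6633 ≈ -0.1741
rotate P by −φ2: (0.1157, -0.2708, -0.3540)
  A=-0.0357, B=-0.3540, C=(l²−L²−A²−y'²−z²)/(2L)=-0.0665
  γ=atan2(-0.3540,-0.0357)=-1.6713;  ψ=arccos(-0.1868)=1.7587;  θ2=γ+ψ≈0.0874
rotate P by −φ3: (-0.2924, 0.0352, -0.3540)
  A=0.3724, B=-0.3540, C=(l²−L²−A²−y'²−z²)/(2L)=-0.2841
  θ3 = atan2(B,A) + arccos(C/0.5138) = 1.3966

θ₁ = -0.1741, θ₂ = 0.0874, θ₃ = 1.3966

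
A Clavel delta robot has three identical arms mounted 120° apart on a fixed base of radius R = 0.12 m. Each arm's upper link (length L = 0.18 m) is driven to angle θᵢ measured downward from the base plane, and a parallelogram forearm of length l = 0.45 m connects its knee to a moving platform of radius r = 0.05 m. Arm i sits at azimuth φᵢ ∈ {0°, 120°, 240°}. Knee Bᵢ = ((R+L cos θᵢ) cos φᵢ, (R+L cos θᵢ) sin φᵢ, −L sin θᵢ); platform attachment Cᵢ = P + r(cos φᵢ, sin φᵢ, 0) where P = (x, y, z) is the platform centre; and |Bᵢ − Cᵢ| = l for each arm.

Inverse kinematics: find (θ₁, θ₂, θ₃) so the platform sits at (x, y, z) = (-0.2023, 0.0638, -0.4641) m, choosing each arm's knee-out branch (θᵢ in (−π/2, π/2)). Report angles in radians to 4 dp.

φ1=0.0° → target in arm frame (-0.2023, 0.0638)
  A cos θ + B sin θ = C:  0.2723·cos θ + -0.4641·sin θ = -0.3431
  √(A²+B²)=0.5381;  θ1 = -1.0402+2.2622 ≈ 1.2220
arm 2 (φ=120.0°): x'=0.1564, y'=0.1433
  A cos θ + B sin θ = C:  -0.0864·cos θ + -0.4641·sin θ = -0.2036
  θ2 = atan2(B,A) + arccos(C/0.4721) = 0.2618
φ3=240.0° → target in arm frame (0.0459, -0.2071)
  A=0.0241, B=-0.4641, C=(l²−L²−A²−y'²−z²)/(2L)=-0.2466
  √(A²+B²)=0.4647;  θ3 = -1.5189+2.1300 ≈ 0.6111

θ₁ = 1.2220, θ₂ = 0.2618, θ₃ = 0.6111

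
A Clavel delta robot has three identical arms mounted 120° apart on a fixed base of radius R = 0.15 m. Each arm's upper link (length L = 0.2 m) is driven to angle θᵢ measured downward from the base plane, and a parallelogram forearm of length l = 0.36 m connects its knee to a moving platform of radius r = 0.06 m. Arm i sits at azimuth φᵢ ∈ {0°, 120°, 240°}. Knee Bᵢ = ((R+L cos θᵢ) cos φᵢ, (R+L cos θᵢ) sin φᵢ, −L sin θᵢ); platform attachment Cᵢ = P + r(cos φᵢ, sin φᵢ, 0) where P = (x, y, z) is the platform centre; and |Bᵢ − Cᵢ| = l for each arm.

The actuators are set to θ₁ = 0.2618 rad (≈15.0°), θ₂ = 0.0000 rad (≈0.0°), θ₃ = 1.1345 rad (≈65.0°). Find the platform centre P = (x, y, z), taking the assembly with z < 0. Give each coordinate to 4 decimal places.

O1 = (0.2832·cos0.0°, 0.2832·sin0.0°, -0.0518) = (0.2832, 0.0000, -0.0518)
O2 = (0.2900·cos120.0°, 0.2900·sin120.0°, 0.0000) = (-0.1450, 0.2511, 0.0000)
O3 = (0.1745·cos240.0°, 0.1745·sin240.0°, -0.1813) = (-0.0873, -0.1511, -0.1813)
subtract pairs → two planes through P
[-0.8564 0.5023 0.1035]·P = 0.0012;  [-0.7409 -0.3023 -0.2590]·P = -0.0196
Cramer: x(z) = 0.0150-0.1566z;  y(z) = 0.0280-0.4731z
sphere 1 gives Az²+Bz+C=0 with A=1.2483, B=0.1610, C=-0.0542;  B²−4AC=0.2966;  roots -0.2826, 0.1536;  negative root z = -0.2826
x = 0.0592, y = 0.1617

(0.0592, 0.1617, -0.2826)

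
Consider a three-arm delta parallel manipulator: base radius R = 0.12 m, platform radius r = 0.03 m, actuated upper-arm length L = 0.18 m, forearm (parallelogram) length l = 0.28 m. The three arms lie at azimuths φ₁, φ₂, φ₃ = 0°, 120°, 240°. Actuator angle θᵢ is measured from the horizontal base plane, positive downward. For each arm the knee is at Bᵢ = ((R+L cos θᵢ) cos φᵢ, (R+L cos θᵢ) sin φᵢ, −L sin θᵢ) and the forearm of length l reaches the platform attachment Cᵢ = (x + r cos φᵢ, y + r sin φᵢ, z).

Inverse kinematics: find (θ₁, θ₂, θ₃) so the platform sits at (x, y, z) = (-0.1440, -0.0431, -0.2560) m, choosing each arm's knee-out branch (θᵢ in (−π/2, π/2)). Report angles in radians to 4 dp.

θ₁ = 1.3964, θ₂ = 0.6982, θ₃ = 0.2615

φ1=0.0° → target in arm frame (-0.1440, -0.0431)
  A=0.2340, B=-0.2560, C=(l²−L²−A²−y'²−z²)/(2L)=-0.2115
  √(A²+B²)=0.3468;  θ1 = -0.8303+2.2267 ≈ 1.3964
φ2=120.0° → target in arm frame (0.0347, 0.1463)
  e−x'=0.0553;  (l²−L²−(e−x')²−y'²−z²)/2L = -0.1222
  γ=atan2(-0.2560,0.0553)=-1.3580;  ψ=arccos(-0.4665)=2.0562;  θ2=γ+ψ≈0.6982
arm 3 (φ=240.0°): x'=0.1093, y'=-0.1032
  A=-0.0193, B=-0.2560, C=(l²−L²−A²−y'²−z²)/(2L)=-0.0849
  γ=atan2(-0.2560,-0.0193)=-1.6461;  ψ=arccos(-0.3306)=1.9077;  θ3=γ+ψ≈0.2615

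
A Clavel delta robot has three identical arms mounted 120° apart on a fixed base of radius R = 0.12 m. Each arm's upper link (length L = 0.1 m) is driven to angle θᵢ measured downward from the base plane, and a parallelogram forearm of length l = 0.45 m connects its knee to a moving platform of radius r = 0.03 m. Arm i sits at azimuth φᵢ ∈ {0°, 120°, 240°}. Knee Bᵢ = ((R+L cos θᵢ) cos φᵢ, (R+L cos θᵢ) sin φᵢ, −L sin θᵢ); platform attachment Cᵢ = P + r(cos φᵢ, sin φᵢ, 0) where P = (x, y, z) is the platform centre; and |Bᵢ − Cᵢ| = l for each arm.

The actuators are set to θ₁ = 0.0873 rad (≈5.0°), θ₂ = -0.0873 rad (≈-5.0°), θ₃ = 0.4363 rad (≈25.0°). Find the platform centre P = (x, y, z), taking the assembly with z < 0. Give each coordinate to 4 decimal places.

O1 = (0.1896·cos0.0°, 0.1896·sin0.0°, -0.0087) = (0.1896, 0.0000, -0.0087)
φ2=120.0°: virtual centre (-0.0948, 0.1642, 0.0087), radius l
arm 3 at φ=240.0°: e+L cos θ3 = 0.1806;  O3 = (-0.0903, -0.1564, -0.0423)
eliminate P² terms by subtracting sphere 1 from 2 and 3
[-0.5689 0.3284 0.0349]·P = 0.0000;  [-0.5599 -0.3129 -0.0671]·P = -0.0016
Cramer: x(z) = 0.0015-0.0307z;  y(z) = 0.0025-0.1594z
quadratic in z: (1.0264)z²+(0.0282)z+(-0.1670)=0, √Δ=0.8285 → z ∈ {-0.4174, 0.3899}; z = -0.4174 (taking z<0)
x = 0.0143, y = 0.0691

(0.0143, 0.0691, -0.4174)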